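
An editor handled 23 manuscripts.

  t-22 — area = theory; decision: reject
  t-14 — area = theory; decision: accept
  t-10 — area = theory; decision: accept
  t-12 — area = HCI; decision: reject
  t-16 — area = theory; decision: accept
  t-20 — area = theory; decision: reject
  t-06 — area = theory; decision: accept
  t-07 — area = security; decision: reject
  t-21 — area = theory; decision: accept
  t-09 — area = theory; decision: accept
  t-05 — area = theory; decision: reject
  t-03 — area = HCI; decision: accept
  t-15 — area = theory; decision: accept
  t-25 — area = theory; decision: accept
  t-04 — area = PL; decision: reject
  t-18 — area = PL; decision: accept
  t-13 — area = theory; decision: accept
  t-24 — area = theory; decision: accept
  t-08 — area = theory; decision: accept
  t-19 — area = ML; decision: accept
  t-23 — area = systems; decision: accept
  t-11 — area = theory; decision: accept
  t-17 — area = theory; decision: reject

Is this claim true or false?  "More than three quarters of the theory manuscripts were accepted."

Truth condition: |A ∩ B| / |A| > 3/4.
|A| = 16, |A ∩ B| = 12, |A ∖ B| = 4.
|A ∩ B|/|A| = 12/16, so the statement is false.

False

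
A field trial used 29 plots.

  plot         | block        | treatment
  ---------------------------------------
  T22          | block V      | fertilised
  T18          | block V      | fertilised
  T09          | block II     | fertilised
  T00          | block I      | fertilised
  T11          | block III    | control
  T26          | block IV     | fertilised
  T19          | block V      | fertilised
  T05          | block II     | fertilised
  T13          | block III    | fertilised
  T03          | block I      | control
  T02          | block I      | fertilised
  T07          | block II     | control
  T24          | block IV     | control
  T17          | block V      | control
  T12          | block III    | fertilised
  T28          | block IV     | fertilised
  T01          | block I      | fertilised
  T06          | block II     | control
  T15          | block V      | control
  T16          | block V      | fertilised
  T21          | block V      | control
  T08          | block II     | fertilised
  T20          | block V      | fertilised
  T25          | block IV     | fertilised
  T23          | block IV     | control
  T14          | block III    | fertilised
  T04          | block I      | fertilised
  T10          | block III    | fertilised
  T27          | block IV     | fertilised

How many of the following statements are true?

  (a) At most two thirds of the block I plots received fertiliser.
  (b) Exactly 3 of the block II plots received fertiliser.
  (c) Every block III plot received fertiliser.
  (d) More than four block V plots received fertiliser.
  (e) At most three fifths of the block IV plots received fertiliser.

2

(a) block I: |A| = 5, |A ∩ B| = 4; needs |A ∩ B| / |A| ≤ 2/3 — false.
(b) block II: |A| = 5, |A ∩ B| = 3; needs |A ∩ B| = 3 — true.
(c) block III: |A| = 5, |A ∩ B| = 4; needs A ⊆ B, i.e. every element of A is in B (|A ∖ B| = 0) — false.
(d) block V: |A| = 8, |A ∩ B| = 5; needs |A ∩ B| > 4 — true.
(e) block IV: |A| = 6, |A ∩ B| = 4; needs |A ∩ B| / |A| ≤ 3/5 — false.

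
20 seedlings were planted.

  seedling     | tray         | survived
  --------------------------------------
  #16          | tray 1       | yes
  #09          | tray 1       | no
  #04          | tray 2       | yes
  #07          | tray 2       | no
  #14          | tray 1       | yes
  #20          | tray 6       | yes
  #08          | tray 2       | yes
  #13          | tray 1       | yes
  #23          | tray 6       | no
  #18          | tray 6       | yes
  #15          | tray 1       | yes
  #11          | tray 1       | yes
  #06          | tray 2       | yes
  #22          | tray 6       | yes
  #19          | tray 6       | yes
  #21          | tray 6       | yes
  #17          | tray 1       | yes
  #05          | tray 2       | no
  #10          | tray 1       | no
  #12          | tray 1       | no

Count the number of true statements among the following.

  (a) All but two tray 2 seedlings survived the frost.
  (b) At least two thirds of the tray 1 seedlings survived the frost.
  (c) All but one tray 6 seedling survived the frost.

3

(a) tray 2: |A| = 5, |A ∩ B| = 3; needs |A ∖ B| = 2 — true.
(b) tray 1: |A| = 9, |A ∩ B| = 6; needs |A ∩ B| / |A| ≥ 2/3 — true.
(c) tray 6: |A| = 6, |A ∩ B| = 5; needs |A ∖ B| = 1 — true.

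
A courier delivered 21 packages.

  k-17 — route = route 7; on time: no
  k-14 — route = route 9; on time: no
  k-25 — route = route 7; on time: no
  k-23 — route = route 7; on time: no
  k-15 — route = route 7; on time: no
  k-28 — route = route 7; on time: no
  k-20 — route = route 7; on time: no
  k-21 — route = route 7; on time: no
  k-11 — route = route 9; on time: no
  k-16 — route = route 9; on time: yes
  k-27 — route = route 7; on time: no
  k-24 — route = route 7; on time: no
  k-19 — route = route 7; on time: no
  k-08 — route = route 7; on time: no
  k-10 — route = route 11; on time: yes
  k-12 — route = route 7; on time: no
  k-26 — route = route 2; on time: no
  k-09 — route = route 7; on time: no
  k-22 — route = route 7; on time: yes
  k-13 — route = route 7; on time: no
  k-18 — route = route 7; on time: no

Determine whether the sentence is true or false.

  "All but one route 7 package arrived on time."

'All but one route 7 package arrived on time' holds iff |A ∖ B| = 1.
|A| = 16, |A ∩ B| = 1, |A ∖ B| = 15.
|A ∖ B| = 15, so the statement is false.

False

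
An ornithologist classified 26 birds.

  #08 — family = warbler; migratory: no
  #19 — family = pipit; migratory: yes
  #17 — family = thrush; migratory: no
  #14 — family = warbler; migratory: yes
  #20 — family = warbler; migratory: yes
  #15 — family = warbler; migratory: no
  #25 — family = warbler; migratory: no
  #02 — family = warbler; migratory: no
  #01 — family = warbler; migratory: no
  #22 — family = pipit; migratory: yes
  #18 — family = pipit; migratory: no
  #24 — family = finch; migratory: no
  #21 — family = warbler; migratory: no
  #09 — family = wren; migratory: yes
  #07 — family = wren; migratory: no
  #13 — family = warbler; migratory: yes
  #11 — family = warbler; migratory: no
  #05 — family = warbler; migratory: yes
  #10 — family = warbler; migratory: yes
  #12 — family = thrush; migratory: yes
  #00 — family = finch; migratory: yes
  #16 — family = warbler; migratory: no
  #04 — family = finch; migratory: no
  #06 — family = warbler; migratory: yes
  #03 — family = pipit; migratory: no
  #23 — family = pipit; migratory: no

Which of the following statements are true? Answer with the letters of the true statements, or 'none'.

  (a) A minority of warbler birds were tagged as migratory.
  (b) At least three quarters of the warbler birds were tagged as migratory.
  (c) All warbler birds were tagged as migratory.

(a)

|A| = 14, |A ∩ B| = 6, |A ∖ B| = 8.
(a) |A ∩ B| < |A ∖ B|: holds.
(b) |A ∩ B| / |A| ≥ 3/4: fails.
(c) A ⊆ B, i.e. every element of A is in B (|A ∖ B| = 0): fails.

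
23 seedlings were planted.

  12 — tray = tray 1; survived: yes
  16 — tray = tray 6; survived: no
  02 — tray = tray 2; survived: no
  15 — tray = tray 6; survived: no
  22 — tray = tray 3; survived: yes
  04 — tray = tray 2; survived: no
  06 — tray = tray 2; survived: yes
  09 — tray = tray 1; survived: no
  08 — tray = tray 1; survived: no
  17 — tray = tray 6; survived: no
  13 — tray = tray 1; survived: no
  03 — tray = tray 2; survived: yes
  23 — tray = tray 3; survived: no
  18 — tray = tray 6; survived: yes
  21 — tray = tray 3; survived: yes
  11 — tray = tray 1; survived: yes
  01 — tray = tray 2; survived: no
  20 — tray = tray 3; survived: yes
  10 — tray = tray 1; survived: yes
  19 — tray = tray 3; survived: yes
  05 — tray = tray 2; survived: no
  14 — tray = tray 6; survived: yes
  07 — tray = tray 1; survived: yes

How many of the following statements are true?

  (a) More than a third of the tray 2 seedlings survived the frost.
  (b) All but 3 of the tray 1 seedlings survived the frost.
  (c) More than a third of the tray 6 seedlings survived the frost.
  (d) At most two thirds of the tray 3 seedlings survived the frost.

2

(a) tray 2: |A| = 6, |A ∩ B| = 2; needs |A ∩ B| / |A| > 1/3 — false.
(b) tray 1: |A| = 7, |A ∩ B| = 4; needs |A ∖ B| = 3 — true.
(c) tray 6: |A| = 5, |A ∩ B| = 2; needs |A ∩ B| / |A| > 1/3 — true.
(d) tray 3: |A| = 5, |A ∩ B| = 4; needs |A ∩ B| / |A| ≤ 2/3 — false.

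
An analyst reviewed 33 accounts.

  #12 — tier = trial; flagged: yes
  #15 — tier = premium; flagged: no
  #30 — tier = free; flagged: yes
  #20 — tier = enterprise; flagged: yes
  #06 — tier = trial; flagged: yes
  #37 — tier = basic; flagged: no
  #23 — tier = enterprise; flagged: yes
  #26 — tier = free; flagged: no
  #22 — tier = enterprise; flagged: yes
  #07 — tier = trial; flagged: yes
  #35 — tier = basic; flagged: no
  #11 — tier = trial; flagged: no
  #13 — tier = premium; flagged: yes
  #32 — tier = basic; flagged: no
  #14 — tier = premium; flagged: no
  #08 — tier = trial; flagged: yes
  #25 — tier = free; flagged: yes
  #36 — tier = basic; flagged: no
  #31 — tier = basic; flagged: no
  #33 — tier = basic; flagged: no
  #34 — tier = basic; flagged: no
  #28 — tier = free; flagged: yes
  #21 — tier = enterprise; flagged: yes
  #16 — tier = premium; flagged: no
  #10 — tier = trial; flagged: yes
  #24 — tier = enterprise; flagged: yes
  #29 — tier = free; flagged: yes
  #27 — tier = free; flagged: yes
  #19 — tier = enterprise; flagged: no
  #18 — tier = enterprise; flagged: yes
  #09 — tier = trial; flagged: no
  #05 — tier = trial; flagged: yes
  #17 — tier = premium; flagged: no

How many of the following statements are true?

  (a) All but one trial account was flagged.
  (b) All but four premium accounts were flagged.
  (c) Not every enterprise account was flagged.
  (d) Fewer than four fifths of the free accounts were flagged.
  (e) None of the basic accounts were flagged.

3

(a) trial: |A| = 8, |A ∩ B| = 6; needs |A ∖ B| = 1 — false.
(b) premium: |A| = 5, |A ∩ B| = 1; needs |A ∖ B| = 4 — true.
(c) enterprise: |A| = 7, |A ∩ B| = 6; needs A ⊄ B (|A ∖ B| ≥ 1) — true.
(d) free: |A| = 6, |A ∩ B| = 5; needs |A ∩ B| / |A| < 4/5 — false.
(e) basic: |A| = 7, |A ∩ B| = 0; needs A ∩ B = ∅ (|A ∩ B| = 0) — true.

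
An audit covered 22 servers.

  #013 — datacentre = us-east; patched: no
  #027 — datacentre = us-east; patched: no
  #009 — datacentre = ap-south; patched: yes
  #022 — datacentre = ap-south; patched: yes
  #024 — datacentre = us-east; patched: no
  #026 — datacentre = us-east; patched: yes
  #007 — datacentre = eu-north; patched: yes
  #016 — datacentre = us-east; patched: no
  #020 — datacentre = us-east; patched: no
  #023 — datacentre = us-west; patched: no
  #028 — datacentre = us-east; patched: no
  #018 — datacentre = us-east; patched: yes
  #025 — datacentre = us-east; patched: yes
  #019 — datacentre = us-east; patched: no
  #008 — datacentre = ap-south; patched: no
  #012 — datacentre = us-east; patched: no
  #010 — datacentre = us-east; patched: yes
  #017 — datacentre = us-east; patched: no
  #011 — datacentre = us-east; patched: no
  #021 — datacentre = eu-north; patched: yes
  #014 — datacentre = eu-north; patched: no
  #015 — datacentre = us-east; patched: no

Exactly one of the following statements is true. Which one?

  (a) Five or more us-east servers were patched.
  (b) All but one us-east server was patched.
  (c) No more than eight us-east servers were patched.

|A| = 15, |A ∩ B| = 4, |A ∖ B| = 11.
(a) requires |A ∩ B| ≥ 5: false.
(b) requires |A ∖ B| = 1: false.
(c) requires |A ∩ B| ≤ 8: true.

(c)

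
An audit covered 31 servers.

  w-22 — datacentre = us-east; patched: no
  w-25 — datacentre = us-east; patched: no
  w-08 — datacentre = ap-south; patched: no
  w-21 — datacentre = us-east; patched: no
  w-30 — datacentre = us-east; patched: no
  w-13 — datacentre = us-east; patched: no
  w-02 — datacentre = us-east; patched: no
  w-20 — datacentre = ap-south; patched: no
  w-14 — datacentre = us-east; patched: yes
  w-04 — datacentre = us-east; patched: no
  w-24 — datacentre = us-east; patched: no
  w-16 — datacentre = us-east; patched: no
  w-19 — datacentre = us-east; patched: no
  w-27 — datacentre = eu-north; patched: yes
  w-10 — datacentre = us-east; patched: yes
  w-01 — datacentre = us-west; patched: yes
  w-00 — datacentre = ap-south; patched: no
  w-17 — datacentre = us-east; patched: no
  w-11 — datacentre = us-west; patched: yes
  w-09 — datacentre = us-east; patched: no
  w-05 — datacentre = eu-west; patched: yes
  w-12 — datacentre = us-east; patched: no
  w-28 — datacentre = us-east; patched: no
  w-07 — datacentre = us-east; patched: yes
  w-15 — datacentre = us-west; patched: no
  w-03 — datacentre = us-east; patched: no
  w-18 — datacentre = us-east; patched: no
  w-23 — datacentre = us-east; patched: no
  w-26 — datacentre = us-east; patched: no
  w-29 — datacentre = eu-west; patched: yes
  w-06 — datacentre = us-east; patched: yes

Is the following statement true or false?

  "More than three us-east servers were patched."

The determiner here denotes the relation: |A ∩ B| > 3.
|A| = 22, |A ∩ B| = 4, |A ∖ B| = 18.
|A ∩ B| = 4, so the statement is true.

True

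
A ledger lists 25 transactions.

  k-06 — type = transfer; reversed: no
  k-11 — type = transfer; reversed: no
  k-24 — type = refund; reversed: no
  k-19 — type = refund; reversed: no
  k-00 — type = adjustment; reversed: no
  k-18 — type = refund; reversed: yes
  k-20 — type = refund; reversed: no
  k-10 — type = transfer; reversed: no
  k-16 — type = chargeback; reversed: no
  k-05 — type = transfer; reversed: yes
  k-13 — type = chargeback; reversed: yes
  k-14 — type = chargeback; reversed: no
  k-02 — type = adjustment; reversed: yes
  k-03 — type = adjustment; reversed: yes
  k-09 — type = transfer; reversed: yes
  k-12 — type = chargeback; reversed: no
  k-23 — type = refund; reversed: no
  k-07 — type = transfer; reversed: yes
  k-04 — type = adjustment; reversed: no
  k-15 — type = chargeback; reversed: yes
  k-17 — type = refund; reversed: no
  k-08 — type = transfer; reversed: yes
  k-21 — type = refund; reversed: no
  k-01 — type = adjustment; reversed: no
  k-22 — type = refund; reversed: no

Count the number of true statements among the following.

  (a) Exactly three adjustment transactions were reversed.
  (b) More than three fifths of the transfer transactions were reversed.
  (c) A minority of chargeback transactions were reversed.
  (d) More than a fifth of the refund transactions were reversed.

(a) adjustment: |A| = 5, |A ∩ B| = 2; needs |A ∩ B| = 3 — false.
(b) transfer: |A| = 7, |A ∩ B| = 4; needs |A ∩ B| / |A| > 3/5 — false.
(c) chargeback: |A| = 5, |A ∩ B| = 2; needs |A ∩ B| < |A ∖ B| — true.
(d) refund: |A| = 8, |A ∩ B| = 1; needs |A ∩ B| / |A| > 1/5 — false.

1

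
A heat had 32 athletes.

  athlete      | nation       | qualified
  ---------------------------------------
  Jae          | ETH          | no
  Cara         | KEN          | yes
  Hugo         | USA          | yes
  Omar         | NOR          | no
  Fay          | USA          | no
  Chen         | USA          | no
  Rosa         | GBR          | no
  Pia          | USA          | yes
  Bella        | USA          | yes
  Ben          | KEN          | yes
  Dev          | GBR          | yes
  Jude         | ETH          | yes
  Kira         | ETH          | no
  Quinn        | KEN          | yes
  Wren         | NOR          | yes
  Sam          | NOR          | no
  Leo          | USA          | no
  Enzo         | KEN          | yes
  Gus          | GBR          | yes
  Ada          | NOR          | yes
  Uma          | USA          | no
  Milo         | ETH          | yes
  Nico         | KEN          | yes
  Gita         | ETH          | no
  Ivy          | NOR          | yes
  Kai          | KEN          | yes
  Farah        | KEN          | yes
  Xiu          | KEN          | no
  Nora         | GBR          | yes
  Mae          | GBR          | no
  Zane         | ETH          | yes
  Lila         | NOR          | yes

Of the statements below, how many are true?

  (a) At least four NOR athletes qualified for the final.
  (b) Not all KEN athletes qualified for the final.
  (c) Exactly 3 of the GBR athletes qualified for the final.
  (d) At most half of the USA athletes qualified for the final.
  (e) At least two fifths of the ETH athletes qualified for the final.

(a) NOR: |A| = 6, |A ∩ B| = 4; needs |A ∩ B| ≥ 4 — true.
(b) KEN: |A| = 8, |A ∩ B| = 7; needs A ⊄ B (|A ∖ B| ≥ 1) — true.
(c) GBR: |A| = 5, |A ∩ B| = 3; needs |A ∩ B| = 3 — true.
(d) USA: |A| = 7, |A ∩ B| = 3; needs |A ∩ B| ≤ |A ∖ B| — true.
(e) ETH: |A| = 6, |A ∩ B| = 3; needs |A ∩ B| / |A| ≥ 2/5 — true.

5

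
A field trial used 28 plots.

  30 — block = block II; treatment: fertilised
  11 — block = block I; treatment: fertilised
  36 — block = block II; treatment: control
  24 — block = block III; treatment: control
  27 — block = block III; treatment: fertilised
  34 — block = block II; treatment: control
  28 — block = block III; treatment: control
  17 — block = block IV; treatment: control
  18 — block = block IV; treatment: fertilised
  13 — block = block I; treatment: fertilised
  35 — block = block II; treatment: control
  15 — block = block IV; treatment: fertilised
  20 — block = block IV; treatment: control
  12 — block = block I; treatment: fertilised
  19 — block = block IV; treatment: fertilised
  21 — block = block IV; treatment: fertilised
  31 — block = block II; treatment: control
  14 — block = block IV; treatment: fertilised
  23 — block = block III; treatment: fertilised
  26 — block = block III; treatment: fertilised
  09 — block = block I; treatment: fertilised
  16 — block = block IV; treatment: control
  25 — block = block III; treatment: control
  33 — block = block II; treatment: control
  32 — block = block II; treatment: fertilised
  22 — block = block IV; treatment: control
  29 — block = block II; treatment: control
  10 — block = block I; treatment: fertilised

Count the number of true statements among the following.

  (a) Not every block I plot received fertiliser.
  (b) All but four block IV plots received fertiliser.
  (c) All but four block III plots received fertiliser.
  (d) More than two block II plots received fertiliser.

(a) block I: |A| = 5, |A ∩ B| = 5; needs A ⊄ B (|A ∖ B| ≥ 1) — false.
(b) block IV: |A| = 9, |A ∩ B| = 5; needs |A ∖ B| = 4 — true.
(c) block III: |A| = 6, |A ∩ B| = 3; needs |A ∖ B| = 4 — false.
(d) block II: |A| = 8, |A ∩ B| = 2; needs |A ∩ B| > 2 — false.

1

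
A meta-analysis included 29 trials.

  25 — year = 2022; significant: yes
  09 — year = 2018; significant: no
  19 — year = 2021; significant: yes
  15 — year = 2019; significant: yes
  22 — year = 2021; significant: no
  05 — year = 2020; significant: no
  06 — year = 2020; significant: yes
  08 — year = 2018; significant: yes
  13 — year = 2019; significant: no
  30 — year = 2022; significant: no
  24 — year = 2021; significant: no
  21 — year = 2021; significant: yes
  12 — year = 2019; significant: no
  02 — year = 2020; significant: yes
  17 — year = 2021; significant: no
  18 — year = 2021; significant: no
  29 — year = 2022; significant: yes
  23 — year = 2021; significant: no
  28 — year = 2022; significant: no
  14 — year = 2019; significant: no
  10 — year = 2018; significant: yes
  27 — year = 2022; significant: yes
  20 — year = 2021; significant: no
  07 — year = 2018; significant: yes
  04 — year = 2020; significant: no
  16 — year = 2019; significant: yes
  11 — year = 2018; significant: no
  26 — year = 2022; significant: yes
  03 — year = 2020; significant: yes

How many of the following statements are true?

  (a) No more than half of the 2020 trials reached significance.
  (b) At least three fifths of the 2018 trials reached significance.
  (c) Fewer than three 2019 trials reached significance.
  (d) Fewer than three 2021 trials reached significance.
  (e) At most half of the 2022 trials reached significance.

3

(a) 2020: |A| = 5, |A ∩ B| = 3; needs |A ∩ B| ≤ |A ∖ B| — false.
(b) 2018: |A| = 5, |A ∩ B| = 3; needs |A ∩ B| / |A| ≥ 3/5 — true.
(c) 2019: |A| = 5, |A ∩ B| = 2; needs |A ∩ B| < 3 — true.
(d) 2021: |A| = 8, |A ∩ B| = 2; needs |A ∩ B| < 3 — true.
(e) 2022: |A| = 6, |A ∩ B| = 4; needs |A ∩ B| ≤ |A ∖ B| — false.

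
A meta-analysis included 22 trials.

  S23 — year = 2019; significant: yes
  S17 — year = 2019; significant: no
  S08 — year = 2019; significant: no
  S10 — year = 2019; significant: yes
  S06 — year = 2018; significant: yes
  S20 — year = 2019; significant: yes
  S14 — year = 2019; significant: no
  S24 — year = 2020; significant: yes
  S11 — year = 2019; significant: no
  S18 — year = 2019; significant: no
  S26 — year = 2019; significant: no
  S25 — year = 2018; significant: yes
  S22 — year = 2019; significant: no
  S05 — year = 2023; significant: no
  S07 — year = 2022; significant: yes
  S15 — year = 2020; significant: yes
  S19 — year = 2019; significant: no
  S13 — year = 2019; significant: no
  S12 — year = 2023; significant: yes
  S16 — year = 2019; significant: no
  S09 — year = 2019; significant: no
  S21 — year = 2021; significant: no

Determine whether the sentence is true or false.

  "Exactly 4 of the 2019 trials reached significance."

'Exactly 4 of the 2019 trials reached significance' holds iff |A ∩ B| = 4.
A (the restrictor) = {S23, S17, S08, S10, S20, S14, S11, S18, S26, S22, S19, S13, S16, S09}, |A| = 14.
A ∩ B = {S23, S10, S20}, so |A ∩ B| = 3.
|A ∩ B| = 3, so the statement is false.

False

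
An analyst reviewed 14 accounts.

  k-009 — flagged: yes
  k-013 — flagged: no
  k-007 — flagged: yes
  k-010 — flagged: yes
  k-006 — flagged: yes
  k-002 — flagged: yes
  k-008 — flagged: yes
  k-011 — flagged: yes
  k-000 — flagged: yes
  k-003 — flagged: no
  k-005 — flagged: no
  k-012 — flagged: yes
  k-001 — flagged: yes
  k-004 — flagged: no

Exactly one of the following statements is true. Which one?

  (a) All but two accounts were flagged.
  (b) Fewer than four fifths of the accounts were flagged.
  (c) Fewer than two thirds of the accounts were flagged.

(b)

|A| = 14, |A ∩ B| = 10, |A ∖ B| = 4.
(a) requires |A ∖ B| = 2: false.
(b) requires |A ∩ B| / |A| < 4/5: true.
(c) requires |A ∩ B| / |A| < 2/3: false.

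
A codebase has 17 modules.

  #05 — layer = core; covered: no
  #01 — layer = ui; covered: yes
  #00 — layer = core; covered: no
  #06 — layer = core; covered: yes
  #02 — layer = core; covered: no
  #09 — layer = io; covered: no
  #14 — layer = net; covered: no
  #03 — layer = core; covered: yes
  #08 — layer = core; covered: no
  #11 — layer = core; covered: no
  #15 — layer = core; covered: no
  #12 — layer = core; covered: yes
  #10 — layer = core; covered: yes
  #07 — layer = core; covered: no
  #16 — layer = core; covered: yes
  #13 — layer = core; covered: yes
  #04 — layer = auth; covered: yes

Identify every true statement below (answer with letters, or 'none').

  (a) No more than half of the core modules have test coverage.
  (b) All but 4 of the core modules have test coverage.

(a)

|A| = 13, |A ∩ B| = 6, |A ∖ B| = 7.
(a) |A ∩ B| ≤ |A ∖ B|: holds.
(b) |A ∖ B| = 4: fails.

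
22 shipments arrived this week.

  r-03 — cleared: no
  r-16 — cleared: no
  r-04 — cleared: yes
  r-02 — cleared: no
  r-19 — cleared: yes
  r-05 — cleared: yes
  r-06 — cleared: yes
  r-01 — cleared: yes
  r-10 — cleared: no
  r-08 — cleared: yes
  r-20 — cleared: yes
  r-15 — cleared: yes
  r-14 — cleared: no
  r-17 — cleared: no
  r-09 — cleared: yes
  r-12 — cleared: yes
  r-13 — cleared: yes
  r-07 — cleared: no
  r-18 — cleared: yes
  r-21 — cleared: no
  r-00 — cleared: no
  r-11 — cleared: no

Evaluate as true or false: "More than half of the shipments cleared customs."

The determiner here denotes the relation: |A ∩ B| > |A ∖ B|.
|A| = 22, |A ∩ B| = 12, |A ∖ B| = 10.
12 > 10, so the statement is true.

True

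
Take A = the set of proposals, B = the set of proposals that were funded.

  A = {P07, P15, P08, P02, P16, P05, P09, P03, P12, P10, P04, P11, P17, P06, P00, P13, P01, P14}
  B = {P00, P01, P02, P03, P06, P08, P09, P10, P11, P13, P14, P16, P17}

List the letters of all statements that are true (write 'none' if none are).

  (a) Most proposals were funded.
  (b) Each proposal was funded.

(a)

|A| = 18, |A ∩ B| = 13, |A ∖ B| = 5.
(a) |A ∩ B| > |A ∖ B|: holds.
(b) A ⊆ B, i.e. every element of A is in B (|A ∖ B| = 0): fails.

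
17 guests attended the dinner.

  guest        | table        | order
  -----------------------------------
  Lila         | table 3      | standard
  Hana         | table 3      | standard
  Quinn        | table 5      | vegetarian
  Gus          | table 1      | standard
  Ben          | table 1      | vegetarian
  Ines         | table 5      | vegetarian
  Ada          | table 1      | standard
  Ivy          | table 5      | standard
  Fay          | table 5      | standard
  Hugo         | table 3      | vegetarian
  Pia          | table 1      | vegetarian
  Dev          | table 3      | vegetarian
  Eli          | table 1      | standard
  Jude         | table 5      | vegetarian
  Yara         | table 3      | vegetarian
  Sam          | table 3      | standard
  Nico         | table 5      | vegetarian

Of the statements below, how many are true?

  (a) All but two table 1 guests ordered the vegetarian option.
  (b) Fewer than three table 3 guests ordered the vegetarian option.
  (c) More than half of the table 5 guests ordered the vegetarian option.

(a) table 1: |A| = 5, |A ∩ B| = 2; needs |A ∖ B| = 2 — false.
(b) table 3: |A| = 6, |A ∩ B| = 3; needs |A ∩ B| < 3 — false.
(c) table 5: |A| = 6, |A ∩ B| = 4; needs |A ∩ B| > |A ∖ B| — true.

1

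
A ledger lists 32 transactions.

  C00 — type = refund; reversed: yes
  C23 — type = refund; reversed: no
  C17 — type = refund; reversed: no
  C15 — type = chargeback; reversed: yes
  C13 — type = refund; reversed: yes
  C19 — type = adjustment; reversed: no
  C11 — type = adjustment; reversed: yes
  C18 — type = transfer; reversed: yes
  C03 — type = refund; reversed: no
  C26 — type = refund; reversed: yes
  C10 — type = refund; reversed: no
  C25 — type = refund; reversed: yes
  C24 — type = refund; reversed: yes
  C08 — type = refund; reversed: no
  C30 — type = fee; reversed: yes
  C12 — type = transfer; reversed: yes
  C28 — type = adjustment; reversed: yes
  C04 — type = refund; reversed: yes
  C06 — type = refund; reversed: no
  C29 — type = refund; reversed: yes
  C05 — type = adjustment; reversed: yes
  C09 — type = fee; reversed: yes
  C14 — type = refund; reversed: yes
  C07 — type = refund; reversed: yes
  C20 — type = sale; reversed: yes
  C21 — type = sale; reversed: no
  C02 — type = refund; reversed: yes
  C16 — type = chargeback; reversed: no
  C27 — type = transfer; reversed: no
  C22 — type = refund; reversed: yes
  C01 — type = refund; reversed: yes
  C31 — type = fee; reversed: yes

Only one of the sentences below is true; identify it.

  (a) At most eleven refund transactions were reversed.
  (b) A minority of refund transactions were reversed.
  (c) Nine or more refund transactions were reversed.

(c)

|A| = 18, |A ∩ B| = 12, |A ∖ B| = 6.
(a) requires |A ∩ B| ≤ 11: false.
(b) requires |A ∩ B| < |A ∖ B|: false.
(c) requires |A ∩ B| ≥ 9: true.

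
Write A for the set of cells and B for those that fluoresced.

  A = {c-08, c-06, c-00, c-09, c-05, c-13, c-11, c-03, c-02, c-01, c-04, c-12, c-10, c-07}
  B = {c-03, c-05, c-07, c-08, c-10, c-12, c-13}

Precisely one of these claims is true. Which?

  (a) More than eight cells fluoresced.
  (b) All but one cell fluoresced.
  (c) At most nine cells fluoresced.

(c)

|A| = 14, |A ∩ B| = 7, |A ∖ B| = 7.
(a) requires |A ∩ B| > 8: false.
(b) requires |A ∖ B| = 1: false.
(c) requires |A ∩ B| ≤ 9: true.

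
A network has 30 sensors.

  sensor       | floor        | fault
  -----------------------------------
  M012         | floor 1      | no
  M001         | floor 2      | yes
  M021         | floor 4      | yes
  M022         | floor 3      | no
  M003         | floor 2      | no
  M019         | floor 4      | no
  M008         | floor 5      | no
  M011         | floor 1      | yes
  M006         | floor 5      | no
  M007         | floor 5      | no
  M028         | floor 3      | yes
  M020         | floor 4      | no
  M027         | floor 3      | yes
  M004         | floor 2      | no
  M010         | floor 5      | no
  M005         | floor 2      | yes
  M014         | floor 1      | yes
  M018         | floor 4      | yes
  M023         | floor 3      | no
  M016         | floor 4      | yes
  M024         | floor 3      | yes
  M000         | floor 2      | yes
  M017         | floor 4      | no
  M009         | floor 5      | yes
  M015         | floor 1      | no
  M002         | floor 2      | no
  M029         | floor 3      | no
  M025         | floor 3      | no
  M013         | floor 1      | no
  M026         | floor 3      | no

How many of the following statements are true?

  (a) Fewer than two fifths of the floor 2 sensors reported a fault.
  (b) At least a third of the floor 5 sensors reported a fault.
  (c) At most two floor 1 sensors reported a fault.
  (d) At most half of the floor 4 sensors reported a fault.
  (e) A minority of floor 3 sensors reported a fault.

(a) floor 2: |A| = 6, |A ∩ B| = 3; needs |A ∩ B| / |A| < 2/5 — false.
(b) floor 5: |A| = 5, |A ∩ B| = 1; needs |A ∩ B| / |A| ≥ 1/3 — false.
(c) floor 1: |A| = 5, |A ∩ B| = 2; needs |A ∩ B| ≤ 2 — true.
(d) floor 4: |A| = 6, |A ∩ B| = 3; needs |A ∩ B| ≤ |A ∖ B| — true.
(e) floor 3: |A| = 8, |A ∩ B| = 3; needs |A ∩ B| < |A ∖ B| — true.

3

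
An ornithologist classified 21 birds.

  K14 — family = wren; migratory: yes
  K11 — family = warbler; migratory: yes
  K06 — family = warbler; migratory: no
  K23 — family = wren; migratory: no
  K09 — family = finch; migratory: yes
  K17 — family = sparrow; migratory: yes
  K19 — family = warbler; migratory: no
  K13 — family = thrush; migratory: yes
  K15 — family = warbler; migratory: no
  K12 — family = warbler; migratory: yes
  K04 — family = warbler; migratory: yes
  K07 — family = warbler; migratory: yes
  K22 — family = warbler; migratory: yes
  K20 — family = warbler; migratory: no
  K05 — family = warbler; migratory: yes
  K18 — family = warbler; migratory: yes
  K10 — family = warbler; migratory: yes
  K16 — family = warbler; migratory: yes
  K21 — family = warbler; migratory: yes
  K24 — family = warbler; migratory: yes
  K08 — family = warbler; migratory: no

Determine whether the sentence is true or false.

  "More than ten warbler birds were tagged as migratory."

True

The determiner here denotes the relation: |A ∩ B| > 10.
|A| = 16, |A ∩ B| = 11, |A ∖ B| = 5.
|A ∩ B| = 11, so the statement is true.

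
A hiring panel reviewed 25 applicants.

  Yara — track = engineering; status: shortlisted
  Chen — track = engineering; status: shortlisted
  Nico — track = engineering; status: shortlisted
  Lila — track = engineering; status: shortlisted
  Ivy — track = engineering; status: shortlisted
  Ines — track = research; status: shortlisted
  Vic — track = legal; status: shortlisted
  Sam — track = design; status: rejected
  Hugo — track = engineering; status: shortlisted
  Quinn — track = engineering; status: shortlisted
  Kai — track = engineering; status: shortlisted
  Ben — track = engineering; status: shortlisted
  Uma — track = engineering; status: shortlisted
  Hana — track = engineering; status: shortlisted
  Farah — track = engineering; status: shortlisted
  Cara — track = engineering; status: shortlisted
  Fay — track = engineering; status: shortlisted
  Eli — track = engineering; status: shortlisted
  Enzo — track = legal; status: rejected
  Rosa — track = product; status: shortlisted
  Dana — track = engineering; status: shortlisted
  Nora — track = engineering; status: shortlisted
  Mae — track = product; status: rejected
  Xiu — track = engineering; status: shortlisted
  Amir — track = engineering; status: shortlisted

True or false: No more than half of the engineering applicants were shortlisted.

The determiner here denotes the relation: |A ∩ B| ≤ |A ∖ B|.
|A| = 19, |A ∩ B| = 19, |A ∖ B| = 0.
19 > 0, so the statement is false.

False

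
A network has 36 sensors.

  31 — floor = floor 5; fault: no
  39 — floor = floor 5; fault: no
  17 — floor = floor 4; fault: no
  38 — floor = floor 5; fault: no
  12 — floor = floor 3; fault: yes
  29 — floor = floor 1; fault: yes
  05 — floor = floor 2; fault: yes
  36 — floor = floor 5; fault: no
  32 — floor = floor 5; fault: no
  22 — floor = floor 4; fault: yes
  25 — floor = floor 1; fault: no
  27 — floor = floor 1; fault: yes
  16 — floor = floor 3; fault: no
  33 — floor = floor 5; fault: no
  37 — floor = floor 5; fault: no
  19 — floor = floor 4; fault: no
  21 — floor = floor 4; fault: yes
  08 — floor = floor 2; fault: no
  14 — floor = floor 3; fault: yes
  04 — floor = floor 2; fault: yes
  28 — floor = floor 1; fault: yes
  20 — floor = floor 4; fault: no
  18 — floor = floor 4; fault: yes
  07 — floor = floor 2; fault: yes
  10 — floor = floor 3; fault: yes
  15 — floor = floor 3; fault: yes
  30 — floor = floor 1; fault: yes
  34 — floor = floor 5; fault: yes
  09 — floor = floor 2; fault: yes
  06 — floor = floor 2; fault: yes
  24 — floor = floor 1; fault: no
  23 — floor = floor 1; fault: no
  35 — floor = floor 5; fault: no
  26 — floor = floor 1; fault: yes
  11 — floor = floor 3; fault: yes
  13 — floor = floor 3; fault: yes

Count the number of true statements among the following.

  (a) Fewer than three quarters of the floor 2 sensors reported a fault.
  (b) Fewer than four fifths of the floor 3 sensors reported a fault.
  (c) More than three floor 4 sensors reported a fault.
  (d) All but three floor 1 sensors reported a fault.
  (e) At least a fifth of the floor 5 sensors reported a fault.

(a) floor 2: |A| = 6, |A ∩ B| = 5; needs |A ∩ B| / |A| < 3/4 — false.
(b) floor 3: |A| = 7, |A ∩ B| = 6; needs |A ∩ B| / |A| < 4/5 — false.
(c) floor 4: |A| = 6, |A ∩ B| = 3; needs |A ∩ B| > 3 — false.
(d) floor 1: |A| = 8, |A ∩ B| = 5; needs |A ∖ B| = 3 — true.
(e) floor 5: |A| = 9, |A ∩ B| = 1; needs |A ∩ B| / |A| ≥ 1/5 — false.

1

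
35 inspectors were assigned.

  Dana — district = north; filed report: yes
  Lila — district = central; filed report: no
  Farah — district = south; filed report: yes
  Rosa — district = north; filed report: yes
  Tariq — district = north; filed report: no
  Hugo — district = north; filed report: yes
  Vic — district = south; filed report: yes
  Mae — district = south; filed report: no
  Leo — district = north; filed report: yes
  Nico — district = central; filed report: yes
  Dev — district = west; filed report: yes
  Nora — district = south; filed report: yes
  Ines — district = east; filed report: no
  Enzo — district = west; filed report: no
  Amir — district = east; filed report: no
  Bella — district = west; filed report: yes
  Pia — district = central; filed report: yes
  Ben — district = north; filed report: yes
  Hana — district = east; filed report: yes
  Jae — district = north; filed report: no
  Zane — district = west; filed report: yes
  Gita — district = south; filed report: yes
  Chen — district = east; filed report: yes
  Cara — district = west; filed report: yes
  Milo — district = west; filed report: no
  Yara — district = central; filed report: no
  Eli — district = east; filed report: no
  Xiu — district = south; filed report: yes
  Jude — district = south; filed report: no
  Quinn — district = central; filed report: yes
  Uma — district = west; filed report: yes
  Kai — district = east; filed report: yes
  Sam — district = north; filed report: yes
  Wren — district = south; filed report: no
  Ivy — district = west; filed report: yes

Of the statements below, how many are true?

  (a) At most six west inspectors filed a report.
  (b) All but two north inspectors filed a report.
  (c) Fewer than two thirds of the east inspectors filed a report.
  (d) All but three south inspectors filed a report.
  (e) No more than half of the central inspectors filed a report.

4

(a) west: |A| = 8, |A ∩ B| = 6; needs |A ∩ B| ≤ 6 — true.
(b) north: |A| = 8, |A ∩ B| = 6; needs |A ∖ B| = 2 — true.
(c) east: |A| = 6, |A ∩ B| = 3; needs |A ∩ B| / |A| < 2/3 — true.
(d) south: |A| = 8, |A ∩ B| = 5; needs |A ∖ B| = 3 — true.
(e) central: |A| = 5, |A ∩ B| = 3; needs |A ∩ B| ≤ |A ∖ B| — false.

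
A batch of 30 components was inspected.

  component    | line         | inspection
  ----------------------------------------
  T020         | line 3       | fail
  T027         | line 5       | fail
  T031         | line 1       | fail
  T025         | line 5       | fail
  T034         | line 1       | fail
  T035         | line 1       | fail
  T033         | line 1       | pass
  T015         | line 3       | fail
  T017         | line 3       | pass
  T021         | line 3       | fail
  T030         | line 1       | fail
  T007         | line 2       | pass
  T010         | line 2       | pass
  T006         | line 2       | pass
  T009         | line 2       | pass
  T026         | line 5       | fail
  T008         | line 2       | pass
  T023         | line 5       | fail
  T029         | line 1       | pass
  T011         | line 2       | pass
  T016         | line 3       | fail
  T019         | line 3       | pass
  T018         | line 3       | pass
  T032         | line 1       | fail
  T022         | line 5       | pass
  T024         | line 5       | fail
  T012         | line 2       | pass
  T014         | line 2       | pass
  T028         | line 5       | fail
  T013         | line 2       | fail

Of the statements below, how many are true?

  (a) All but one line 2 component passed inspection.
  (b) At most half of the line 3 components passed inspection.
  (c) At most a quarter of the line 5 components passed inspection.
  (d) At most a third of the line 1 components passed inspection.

4

(a) line 2: |A| = 9, |A ∩ B| = 8; needs |A ∖ B| = 1 — true.
(b) line 3: |A| = 7, |A ∩ B| = 3; needs |A ∩ B| ≤ |A ∖ B| — true.
(c) line 5: |A| = 7, |A ∩ B| = 1; needs |A ∩ B| / |A| ≤ 1/4 — true.
(d) line 1: |A| = 7, |A ∩ B| = 2; needs |A ∩ B| / |A| ≤ 1/3 — true.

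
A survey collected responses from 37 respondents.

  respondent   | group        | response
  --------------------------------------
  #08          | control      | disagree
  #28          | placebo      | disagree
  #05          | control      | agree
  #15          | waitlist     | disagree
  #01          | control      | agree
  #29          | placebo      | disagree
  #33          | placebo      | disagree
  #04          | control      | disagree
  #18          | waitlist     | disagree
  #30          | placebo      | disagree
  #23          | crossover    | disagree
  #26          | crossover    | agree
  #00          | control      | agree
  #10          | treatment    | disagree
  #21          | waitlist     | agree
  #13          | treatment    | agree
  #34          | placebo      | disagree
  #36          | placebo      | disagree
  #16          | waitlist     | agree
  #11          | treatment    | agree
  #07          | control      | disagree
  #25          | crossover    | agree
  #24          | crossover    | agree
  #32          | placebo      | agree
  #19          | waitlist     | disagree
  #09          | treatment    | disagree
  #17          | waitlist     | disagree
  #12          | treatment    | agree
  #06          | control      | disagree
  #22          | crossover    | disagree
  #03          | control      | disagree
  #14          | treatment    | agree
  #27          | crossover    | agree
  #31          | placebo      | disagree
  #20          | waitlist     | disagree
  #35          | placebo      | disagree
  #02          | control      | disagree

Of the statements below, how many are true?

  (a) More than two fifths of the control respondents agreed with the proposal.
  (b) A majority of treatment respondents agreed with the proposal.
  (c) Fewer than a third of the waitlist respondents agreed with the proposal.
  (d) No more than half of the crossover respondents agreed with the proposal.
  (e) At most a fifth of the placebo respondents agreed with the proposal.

3

(a) control: |A| = 9, |A ∩ B| = 3; needs |A ∩ B| / |A| > 2/5 — false.
(b) treatment: |A| = 6, |A ∩ B| = 4; needs |A ∩ B| > |A ∖ B| — true.
(c) waitlist: |A| = 7, |A ∩ B| = 2; needs |A ∩ B| / |A| < 1/3 — true.
(d) crossover: |A| = 6, |A ∩ B| = 4; needs |A ∩ B| ≤ |A ∖ B| — false.
(e) placebo: |A| = 9, |A ∩ B| = 1; needs |A ∩ B| / |A| ≤ 1/5 — true.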